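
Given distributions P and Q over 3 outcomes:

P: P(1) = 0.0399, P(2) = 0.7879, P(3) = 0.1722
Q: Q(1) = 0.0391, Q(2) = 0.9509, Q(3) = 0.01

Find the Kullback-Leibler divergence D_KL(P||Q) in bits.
0.4945 bits

D_KL(P||Q) = Σ P(x) log₂(P(x)/Q(x))

Computing term by term:
  P(1)·log₂(P(1)/Q(1)) = 0.0399·log₂(0.0399/0.0391) = 0.00117
  P(2)·log₂(P(2)/Q(2)) = 0.7879·log₂(0.7879/0.9509) = -0.21374
  P(3)·log₂(P(3)/Q(3)) = 0.1722·log₂(0.1722/0.01) = 0.70706

D_KL(P||Q) = 0.00117 - 0.21374 + 0.70706 = 0.49449 ≈ 0.4945 bits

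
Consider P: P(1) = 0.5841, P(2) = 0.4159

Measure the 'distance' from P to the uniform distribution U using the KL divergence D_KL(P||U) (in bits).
0.0205 bits

U(i) = 1/2 for all i

D_KL(P||U) = Σ P(x) log₂(P(x) / (1/2))
           = Σ P(x) log₂(P(x)) + log₂(2)
           = log₂(2) - H(P)

H(P) = -Σ P(x) log₂(P(x)):
  -P(1)·log₂(P(1)) = -(0.5841)·log₂(0.5841) = 0.45309
  -P(2)·log₂(P(2)) = -(0.4159)·log₂(0.4159) = 0.52640
H(P) = 0.45309 + 0.52640 = 0.97949 bits

log₂(2) = 1.00000 bits

D_KL(P||U) = 1.00000 - 0.97949 = 0.02051 ≈ 0.0205 bits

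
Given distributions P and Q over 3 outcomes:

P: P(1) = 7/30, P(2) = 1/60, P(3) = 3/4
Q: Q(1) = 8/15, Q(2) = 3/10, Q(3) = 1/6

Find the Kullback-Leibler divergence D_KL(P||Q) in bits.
1.2797 bits

D_KL(P||Q) = Σ P(x) log₂(P(x)/Q(x))

Computing term by term:
  P(1)·log₂(P(1)/Q(1)) = (7/30)·log₂((7/30)/(8/15)) = -0.27828
  P(2)·log₂(P(2)/Q(2)) = (1/60)·log₂((1/60)/(3/10)) = -0.06950
  P(3)·log₂(P(3)/Q(3)) = (3/4)·log₂((3/4)/(1/6)) = 1.62744

D_KL(P||Q) = -0.27828 - 0.06950 + 1.62744 = 1.27966 ≈ 1.2797 bits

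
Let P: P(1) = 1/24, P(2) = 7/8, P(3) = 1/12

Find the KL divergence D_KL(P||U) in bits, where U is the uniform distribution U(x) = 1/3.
0.9266 bits

U(i) = 1/3 for all i

D_KL(P||U) = Σ P(x) log₂(P(x) / (1/3))
           = Σ P(x) log₂(P(x)) + log₂(3)
           = log₂(3) - H(P)

H(P) = -Σ P(x) log₂(P(x)):
  -P(1)·log₂(P(1)) = -(1/24)·log₂(1/24) = 0.19104
  -P(2)·log₂(P(2)) = -(7/8)·log₂(7/8) = 0.16856
  -P(3)·log₂(P(3)) = -(1/12)·log₂(1/12) = 0.29875
H(P) = 0.19104 + 0.16856 + 0.29875 = 0.65835 bits

log₂(3) = 1.58496 bits

D_KL(P||U) = 1.58496 - 0.65835 = 0.92661 ≈ 0.9266 bits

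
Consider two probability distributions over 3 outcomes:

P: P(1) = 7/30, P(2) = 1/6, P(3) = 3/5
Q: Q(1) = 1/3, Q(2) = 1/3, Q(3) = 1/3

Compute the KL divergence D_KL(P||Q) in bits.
0.2221 bits

D_KL(P||Q) = Σ P(x) log₂(P(x)/Q(x))

Computing term by term:
  P(1)·log₂(P(1)/Q(1)) = (7/30)·log₂((7/30)/(1/3)) = -0.12007
  P(2)·log₂(P(2)/Q(2)) = (1/6)·log₂((1/6)/(1/3)) = -0.16667
  P(3)·log₂(P(3)/Q(3)) = (3/5)·log₂((3/5)/(1/3)) = 0.50880

D_KL(P||Q) = -0.12007 - 0.16667 + 0.50880 = 0.22206 ≈ 0.2221 bits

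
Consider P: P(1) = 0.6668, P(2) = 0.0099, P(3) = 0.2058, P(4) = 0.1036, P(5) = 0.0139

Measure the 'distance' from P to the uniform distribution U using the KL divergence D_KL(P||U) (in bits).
0.9722 bits

U(i) = 1/5 for all i

D_KL(P||U) = Σ P(x) log₂(P(x) / (1/5))
           = Σ P(x) log₂(P(x)) + log₂(5)
           = log₂(5) - H(P)

H(P) = -Σ P(x) log₂(P(x)):
  -P(1)·log₂(P(1)) = -(0.6668)·log₂(0.6668) = 0.38986
  -P(2)·log₂(P(2)) = -(0.0099)·log₂(0.0099) = 0.06592
  -P(3)·log₂(P(3)) = -(0.2058)·log₂(0.2058) = 0.46936
  -P(4)·log₂(P(4)) = -(0.1036)·log₂(0.1036) = 0.33887
  -P(5)·log₂(P(5)) = -(0.0139)·log₂(0.0139) = 0.08575
H(P) = 0.38986 + 0.06592 + 0.46936 + 0.33887 + 0.08575 = 1.34976 bits

log₂(5) = 2.32193 bits

D_KL(P||U) = 2.32193 - 1.34976 = 0.97217 ≈ 0.9722 bits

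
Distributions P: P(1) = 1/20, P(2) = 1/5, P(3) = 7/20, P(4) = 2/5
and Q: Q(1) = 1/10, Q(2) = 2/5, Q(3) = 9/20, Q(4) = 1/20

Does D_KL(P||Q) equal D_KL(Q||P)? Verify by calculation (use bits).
D_KL(P||Q) = 0.8231 bits, D_KL(Q||P) = 0.5132 bits. No — D_KL(P||Q) ≠ D_KL(Q||P) for this pair.

D_KL(P||Q) = Σ P(x) log₂(P(x)/Q(x))

Computing term by term:
  P(1)·log₂(P(1)/Q(1)) = (1/20)·log₂((1/20)/(1/10)) = -0.05000
  P(2)·log₂(P(2)/Q(2)) = (1/5)·log₂((1/5)/(2/5)) = -0.20000
  P(3)·log₂(P(3)/Q(3)) = (7/20)·log₂((7/20)/(9/20)) = -0.12690
  P(4)·log₂(P(4)/Q(4)) = (2/5)·log₂((2/5)/(1/20)) = 1.20000

D_KL(P||Q) = -0.05000 - 0.20000 - 0.12690 + 1.20000 = 0.82310 ≈ 0.8231 bits

D_KL(Q||P) = Σ Q(x) log₂(Q(x)/P(x))

Computing term by term:
  Q(1)·log₂(Q(1)/P(1)) = (1/10)·log₂((1/10)/(1/20)) = 0.10000
  Q(2)·log₂(Q(2)/P(2)) = (2/5)·log₂((2/5)/(1/5)) = 0.40000
  Q(3)·log₂(Q(3)/P(3)) = (9/20)·log₂((9/20)/(7/20)) = 0.16316
  Q(4)·log₂(Q(4)/P(4)) = (1/20)·log₂((1/20)/(2/5)) = -0.15000

D_KL(Q||P) = 0.10000 + 0.40000 + 0.16316 - 0.15000 = 0.51316 ≈ 0.5132 bits

These are NOT equal (difference: 0.3099 bits). KL divergence is asymmetric: D_KL(P||Q) ≠ D_KL(Q||P) in general.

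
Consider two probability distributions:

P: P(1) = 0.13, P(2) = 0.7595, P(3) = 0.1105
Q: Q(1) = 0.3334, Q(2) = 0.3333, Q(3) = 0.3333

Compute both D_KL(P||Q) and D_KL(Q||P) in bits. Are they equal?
D_KL(P||Q) = 0.5498 bits, D_KL(Q||P) = 0.5878 bits. No, they are not equal.

D_KL(P||Q) = Σ P(x) log₂(P(x)/Q(x))

Computing term by term:
  P(1)·log₂(P(1)/Q(1)) = 0.13·log₂(0.13/0.3334) = -0.17664
  P(2)·log₂(P(2)/Q(2)) = 0.7595·log₂(0.7595/0.3333) = 0.90246
  P(3)·log₂(P(3)/Q(3)) = 0.1105·log₂(0.1105/0.3333) = -0.17600

D_KL(P||Q) = -0.17664 + 0.90246 - 0.17600 = 0.54982 ≈ 0.5498 bits

D_KL(Q||P) = Σ Q(x) log₂(Q(x)/P(x))

Computing term by term:
  Q(1)·log₂(Q(1)/P(1)) = 0.3334·log₂(0.3334/0.13) = 0.45300
  Q(2)·log₂(Q(2)/P(2)) = 0.3333·log₂(0.3333/0.7595) = -0.39604
  Q(3)·log₂(Q(3)/P(3)) = 0.3333·log₂(0.3333/0.1105) = 0.53087

D_KL(Q||P) = 0.45300 - 0.39604 + 0.53087 = 0.58783 ≈ 0.5878 bits

These are NOT equal (difference: 0.0380 bits). KL divergence is asymmetric: D_KL(P||Q) ≠ D_KL(Q||P) in general.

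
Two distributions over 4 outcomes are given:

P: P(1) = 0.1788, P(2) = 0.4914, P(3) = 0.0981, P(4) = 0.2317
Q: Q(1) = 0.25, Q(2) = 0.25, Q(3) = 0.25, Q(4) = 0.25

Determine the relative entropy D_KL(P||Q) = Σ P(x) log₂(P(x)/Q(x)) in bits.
0.2348 bits

D_KL(P||Q) = Σ P(x) log₂(P(x)/Q(x))

Computing term by term:
  P(1)·log₂(P(1)/Q(1)) = 0.1788·log₂(0.1788/0.25) = -0.08646
  P(2)·log₂(P(2)/Q(2)) = 0.4914·log₂(0.4914/0.25) = 0.47910
  P(3)·log₂(P(3)/Q(3)) = 0.0981·log₂(0.0981/0.25) = -0.13240
  P(4)·log₂(P(4)/Q(4)) = 0.2317·log₂(0.2317/0.25) = -0.02541

D_KL(P||Q) = -0.08646 + 0.47910 - 0.13240 - 0.02541 = 0.23483 ≈ 0.2348 bits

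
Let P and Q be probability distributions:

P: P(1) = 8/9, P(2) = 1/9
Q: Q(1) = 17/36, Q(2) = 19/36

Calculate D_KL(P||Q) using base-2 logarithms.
0.5614 bits

D_KL(P||Q) = Σ P(x) log₂(P(x)/Q(x))

Computing term by term:
  P(1)·log₂(P(1)/Q(1)) = (8/9)·log₂((8/9)/(17/36)) = 0.81114
  P(2)·log₂(P(2)/Q(2)) = (1/9)·log₂((1/9)/(19/36)) = -0.24977

D_KL(P||Q) = 0.81114 - 0.24977 = 0.56137 ≈ 0.5614 bits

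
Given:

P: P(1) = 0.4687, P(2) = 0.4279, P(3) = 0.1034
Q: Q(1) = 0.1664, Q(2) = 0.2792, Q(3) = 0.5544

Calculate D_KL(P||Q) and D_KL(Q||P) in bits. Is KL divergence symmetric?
D_KL(P||Q) = 0.7133 bits, D_KL(Q||P) = 0.9226 bits. No, KL divergence is not symmetric.

D_KL(P||Q) = Σ P(x) log₂(P(x)/Q(x))

Computing term by term:
  P(1)·log₂(P(1)/Q(1)) = 0.4687·log₂(0.4687/0.1664) = 0.70024
  P(2)·log₂(P(2)/Q(2)) = 0.4279·log₂(0.4279/0.2792) = 0.26358
  P(3)·log₂(P(3)/Q(3)) = 0.1034·log₂(0.1034/0.5544) = -0.25051

D_KL(P||Q) = 0.70024 + 0.26358 - 0.25051 = 0.71331 ≈ 0.7133 bits

D_KL(Q||P) = Σ Q(x) log₂(Q(x)/P(x))

Computing term by term:
  Q(1)·log₂(Q(1)/P(1)) = 0.1664·log₂(0.1664/0.4687) = -0.24860
  Q(2)·log₂(Q(2)/P(2)) = 0.2792·log₂(0.2792/0.4279) = -0.17198
  Q(3)·log₂(Q(3)/P(3)) = 0.5544·log₂(0.5544/0.1034) = 1.34314

D_KL(Q||P) = -0.24860 - 0.17198 + 1.34314 = 0.92256 ≈ 0.9226 bits

These are NOT equal (difference: 0.2093 bits). KL divergence is asymmetric: D_KL(P||Q) ≠ D_KL(Q||P) in general.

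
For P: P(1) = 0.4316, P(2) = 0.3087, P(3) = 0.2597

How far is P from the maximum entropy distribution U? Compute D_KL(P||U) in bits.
0.0332 bits

U(i) = 1/3 for all i

D_KL(P||U) = Σ P(x) log₂(P(x) / (1/3))
           = Σ P(x) log₂(P(x)) + log₂(3)
           = log₂(3) - H(P)

H(P) = -Σ P(x) log₂(P(x)):
  -P(1)·log₂(P(1)) = -(0.4316)·log₂(0.4316) = 0.52320
  -P(2)·log₂(P(2)) = -(0.3087)·log₂(0.3087) = 0.52347
  -P(3)·log₂(P(3)) = -(0.2597)·log₂(0.2597) = 0.50514
H(P) = 0.52320 + 0.52347 + 0.50514 = 1.55181 bits

log₂(3) = 1.58496 bits

D_KL(P||U) = 1.58496 - 1.55181 = 0.03315 ≈ 0.0332 bits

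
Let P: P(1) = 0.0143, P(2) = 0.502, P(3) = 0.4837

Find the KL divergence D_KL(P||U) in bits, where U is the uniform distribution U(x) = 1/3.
0.4914 bits

U(i) = 1/3 for all i

D_KL(P||U) = Σ P(x) log₂(P(x) / (1/3))
           = Σ P(x) log₂(P(x)) + log₂(3)
           = log₂(3) - H(P)

H(P) = -Σ P(x) log₂(P(x)):
  -P(1)·log₂(P(1)) = -(0.0143)·log₂(0.0143) = 0.08763
  -P(2)·log₂(P(2)) = -(0.502)·log₂(0.502) = 0.49911
  -P(3)·log₂(P(3)) = -(0.4837)·log₂(0.4837) = 0.50683
H(P) = 0.08763 + 0.49911 + 0.50683 = 1.09357 bits

log₂(3) = 1.58496 bits

D_KL(P||U) = 1.58496 - 1.09357 = 0.49139 ≈ 0.4914 bits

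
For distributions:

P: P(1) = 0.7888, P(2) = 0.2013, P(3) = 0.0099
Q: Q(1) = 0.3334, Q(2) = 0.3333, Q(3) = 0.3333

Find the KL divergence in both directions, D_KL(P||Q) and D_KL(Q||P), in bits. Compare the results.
D_KL(P||Q) = 0.7833 bits, D_KL(Q||P) = 1.5192 bits. D_KL(Q||P) is larger than D_KL(P||Q) by 0.7359 bits; the two directions differ.

D_KL(P||Q) = Σ P(x) log₂(P(x)/Q(x))

Computing term by term:
  P(1)·log₂(P(1)/Q(1)) = 0.7888·log₂(0.7888/0.3334) = 0.98001
  P(2)·log₂(P(2)/Q(2)) = 0.2013·log₂(0.2013/0.3333) = -0.14644
  P(3)·log₂(P(3)/Q(3)) = 0.0099·log₂(0.0099/0.3333) = -0.05023

D_KL(P||Q) = 0.98001 - 0.14644 - 0.05023 = 0.78334 ≈ 0.7833 bits

D_KL(Q||P) = Σ Q(x) log₂(Q(x)/P(x))

Computing term by term:
  Q(1)·log₂(Q(1)/P(1)) = 0.3334·log₂(0.3334/0.7888) = -0.41422
  Q(2)·log₂(Q(2)/P(2)) = 0.3333·log₂(0.3333/0.2013) = 0.24247
  Q(3)·log₂(Q(3)/P(3)) = 0.3333·log₂(0.3333/0.0099) = 1.69091

D_KL(Q||P) = -0.41422 + 0.24247 + 1.69091 = 1.51916 ≈ 1.5192 bits

These are NOT equal (difference: 0.7359 bits). KL divergence is asymmetric: D_KL(P||Q) ≠ D_KL(Q||P) in general.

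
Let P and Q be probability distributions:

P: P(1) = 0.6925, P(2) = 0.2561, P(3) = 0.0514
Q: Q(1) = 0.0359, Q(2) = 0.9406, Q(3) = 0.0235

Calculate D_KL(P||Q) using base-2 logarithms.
2.5342 bits

D_KL(P||Q) = Σ P(x) log₂(P(x)/Q(x))

Computing term by term:
  P(1)·log₂(P(1)/Q(1)) = 0.6925·log₂(0.6925/0.0359) = 2.95681
  P(2)·log₂(P(2)/Q(2)) = 0.2561·log₂(0.2561/0.9406) = -0.48067
  P(3)·log₂(P(3)/Q(3)) = 0.0514·log₂(0.0514/0.0235) = 0.05804

D_KL(P||Q) = 2.95681 - 0.48067 + 0.05804 = 2.53418 ≈ 2.5342 bits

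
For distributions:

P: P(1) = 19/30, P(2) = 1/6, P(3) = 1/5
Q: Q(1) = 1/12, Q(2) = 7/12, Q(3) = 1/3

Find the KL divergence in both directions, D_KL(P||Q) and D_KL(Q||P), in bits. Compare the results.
D_KL(P||Q) = 1.4045 bits, D_KL(Q||P) = 1.0561 bits. D_KL(P||Q) is larger than D_KL(Q||P) by 0.3484 bits; the two directions differ.

D_KL(P||Q) = Σ P(x) log₂(P(x)/Q(x))

Computing term by term:
  P(1)·log₂(P(1)/Q(1)) = (19/30)·log₂((19/30)/(1/12)) = 1.85313
  P(2)·log₂(P(2)/Q(2)) = (1/6)·log₂((1/6)/(7/12)) = -0.30123
  P(3)·log₂(P(3)/Q(3)) = (1/5)·log₂((1/5)/(1/3)) = -0.14739

D_KL(P||Q) = 1.85313 - 0.30123 - 0.14739 = 1.40451 ≈ 1.4045 bits

D_KL(Q||P) = Σ Q(x) log₂(Q(x)/P(x))

Computing term by term:
  Q(1)·log₂(Q(1)/P(1)) = (1/12)·log₂((1/12)/(19/30)) = -0.24383
  Q(2)·log₂(Q(2)/P(2)) = (7/12)·log₂((7/12)/(1/6)) = 1.05429
  Q(3)·log₂(Q(3)/P(3)) = (1/3)·log₂((1/3)/(1/5)) = 0.24566

D_KL(Q||P) = -0.24383 + 1.05429 + 0.24566 = 1.05612 ≈ 1.0561 bits

These are NOT equal (difference: 0.3484 bits). KL divergence is asymmetric: D_KL(P||Q) ≠ D_KL(Q||P) in general.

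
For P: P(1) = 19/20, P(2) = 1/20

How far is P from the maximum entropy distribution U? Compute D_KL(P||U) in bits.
0.7136 bits

U(i) = 1/2 for all i

D_KL(P||U) = Σ P(x) log₂(P(x) / (1/2))
           = Σ P(x) log₂(P(x)) + log₂(2)
           = log₂(2) - H(P)

H(P) = -Σ P(x) log₂(P(x)):
  -P(1)·log₂(P(1)) = -(19/20)·log₂(19/20) = 0.07030
  -P(2)·log₂(P(2)) = -(1/20)·log₂(1/20) = 0.21610
H(P) = 0.07030 + 0.21610 = 0.28640 bits

log₂(2) = 1.00000 bits

D_KL(P||U) = 1.00000 - 0.28640 = 0.71360 ≈ 0.7136 bits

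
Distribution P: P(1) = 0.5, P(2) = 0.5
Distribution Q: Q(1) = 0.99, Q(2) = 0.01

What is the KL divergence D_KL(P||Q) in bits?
2.3292 bits

D_KL(P||Q) = Σ P(x) log₂(P(x)/Q(x))

Computing term by term:
  P(1)·log₂(P(1)/Q(1)) = 0.5·log₂(0.5/0.99) = -0.49275
  P(2)·log₂(P(2)/Q(2)) = 0.5·log₂(0.5/0.01) = 2.82193

D_KL(P||Q) = -0.49275 + 2.82193 = 2.32918 ≈ 2.3292 bits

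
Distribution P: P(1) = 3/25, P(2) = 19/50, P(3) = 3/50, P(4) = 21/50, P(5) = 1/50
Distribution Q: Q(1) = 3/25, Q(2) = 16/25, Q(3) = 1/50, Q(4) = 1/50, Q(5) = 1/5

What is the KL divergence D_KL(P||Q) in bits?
1.5876 bits

D_KL(P||Q) = Σ P(x) log₂(P(x)/Q(x))

Computing term by term:
  P(1)·log₂(P(1)/Q(1)) = (3/25)·log₂((3/25)/(3/25)) = 0.00000
  P(2)·log₂(P(2)/Q(2)) = (19/50)·log₂((19/50)/(16/25)) = -0.28579
  P(3)·log₂(P(3)/Q(3)) = (3/50)·log₂((3/50)/(1/50)) = 0.09510
  P(4)·log₂(P(4)/Q(4)) = (21/50)·log₂((21/50)/(1/50)) = 1.84477
  P(5)·log₂(P(5)/Q(5)) = (1/50)·log₂((1/50)/(1/5)) = -0.06644

D_KL(P||Q) = 0.00000 - 0.28579 + 0.09510 + 1.84477 - 0.06644 = 1.58764 ≈ 1.5876 bits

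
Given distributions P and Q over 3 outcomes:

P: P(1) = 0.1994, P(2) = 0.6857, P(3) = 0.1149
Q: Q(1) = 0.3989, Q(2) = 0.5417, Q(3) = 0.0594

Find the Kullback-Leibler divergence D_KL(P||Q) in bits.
0.1431 bits

D_KL(P||Q) = Σ P(x) log₂(P(x)/Q(x))

Computing term by term:
  P(1)·log₂(P(1)/Q(1)) = 0.1994·log₂(0.1994/0.3989) = -0.19947
  P(2)·log₂(P(2)/Q(2)) = 0.6857·log₂(0.6857/0.5417) = 0.23320
  P(3)·log₂(P(3)/Q(3)) = 0.1149·log₂(0.1149/0.0594) = 0.10937

D_KL(P||Q) = -0.19947 + 0.23320 + 0.10937 = 0.14310 ≈ 0.1431 bits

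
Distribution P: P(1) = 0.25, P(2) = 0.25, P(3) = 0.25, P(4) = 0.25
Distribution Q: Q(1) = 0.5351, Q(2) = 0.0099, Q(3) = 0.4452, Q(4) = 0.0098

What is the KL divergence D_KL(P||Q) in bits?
1.8502 bits

D_KL(P||Q) = Σ P(x) log₂(P(x)/Q(x))

Computing term by term:
  P(1)·log₂(P(1)/Q(1)) = 0.25·log₂(0.25/0.5351) = -0.27447
  P(2)·log₂(P(2)/Q(2)) = 0.25·log₂(0.25/0.0099) = 1.16459
  P(3)·log₂(P(3)/Q(3)) = 0.25·log₂(0.25/0.4452) = -0.20813
  P(4)·log₂(P(4)/Q(4)) = 0.25·log₂(0.25/0.0098) = 1.16825

D_KL(P||Q) = -0.27447 + 1.16459 - 0.20813 + 1.16825 = 1.85024 ≈ 1.8502 bits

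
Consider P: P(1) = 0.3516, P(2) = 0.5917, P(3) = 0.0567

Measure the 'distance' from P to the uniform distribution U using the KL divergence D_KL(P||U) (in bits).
0.3720 bits

U(i) = 1/3 for all i

D_KL(P||U) = Σ P(x) log₂(P(x) / (1/3))
           = Σ P(x) log₂(P(x)) + log₂(3)
           = log₂(3) - H(P)

H(P) = -Σ P(x) log₂(P(x)):
  -P(1)·log₂(P(1)) = -(0.3516)·log₂(0.3516) = 0.53021
  -P(2)·log₂(P(2)) = -(0.5917)·log₂(0.5917) = 0.44795
  -P(3)·log₂(P(3)) = -(0.0567)·log₂(0.0567) = 0.23477
H(P) = 0.53021 + 0.44795 + 0.23477 = 1.21293 bits

log₂(3) = 1.58496 bits

D_KL(P||U) = 1.58496 - 1.21293 = 0.37203 ≈ 0.3720 bits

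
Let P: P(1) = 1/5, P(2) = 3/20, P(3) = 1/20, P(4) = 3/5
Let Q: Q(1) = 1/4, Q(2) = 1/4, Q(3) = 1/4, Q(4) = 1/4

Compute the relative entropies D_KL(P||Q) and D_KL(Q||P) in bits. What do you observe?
D_KL(P||Q) = 0.4668 bits, D_KL(Q||P) = 0.5294 bits. The two directions give different values (D_KL(Q||P) exceeds D_KL(P||Q) by 0.0626 bits): KL divergence is asymmetric.

D_KL(P||Q) = Σ P(x) log₂(P(x)/Q(x))

Computing term by term:
  P(1)·log₂(P(1)/Q(1)) = (1/5)·log₂((1/5)/(1/4)) = -0.06439
  P(2)·log₂(P(2)/Q(2)) = (3/20)·log₂((3/20)/(1/4)) = -0.11054
  P(3)·log₂(P(3)/Q(3)) = (1/20)·log₂((1/20)/(1/4)) = -0.11610
  P(4)·log₂(P(4)/Q(4)) = (3/5)·log₂((3/5)/(1/4)) = 0.75782

D_KL(P||Q) = -0.06439 - 0.11054 - 0.11610 + 0.75782 = 0.46679 ≈ 0.4668 bits

D_KL(Q||P) = Σ Q(x) log₂(Q(x)/P(x))

Computing term by term:
  Q(1)·log₂(Q(1)/P(1)) = (1/4)·log₂((1/4)/(1/5)) = 0.08048
  Q(2)·log₂(Q(2)/P(2)) = (1/4)·log₂((1/4)/(3/20)) = 0.18424
  Q(3)·log₂(Q(3)/P(3)) = (1/4)·log₂((1/4)/(1/20)) = 0.58048
  Q(4)·log₂(Q(4)/P(4)) = (1/4)·log₂((1/4)/(3/5)) = -0.31576

D_KL(Q||P) = 0.08048 + 0.18424 + 0.58048 - 0.31576 = 0.52944 ≈ 0.5294 bits

These are NOT equal (difference: 0.0626 bits). KL divergence is asymmetric: D_KL(P||Q) ≠ D_KL(Q||P) in general.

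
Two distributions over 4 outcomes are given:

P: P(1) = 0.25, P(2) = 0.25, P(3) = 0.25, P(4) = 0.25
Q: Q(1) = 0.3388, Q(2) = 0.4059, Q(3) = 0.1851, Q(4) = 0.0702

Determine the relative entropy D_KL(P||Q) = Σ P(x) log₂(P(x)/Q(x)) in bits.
0.2821 bits

D_KL(P||Q) = Σ P(x) log₂(P(x)/Q(x))

Computing term by term:
  P(1)·log₂(P(1)/Q(1)) = 0.25·log₂(0.25/0.3388) = -0.10963
  P(2)·log₂(P(2)/Q(2)) = 0.25·log₂(0.25/0.4059) = -0.17480
  P(3)·log₂(P(3)/Q(3)) = 0.25·log₂(0.25/0.1851) = 0.10841
  P(4)·log₂(P(4)/Q(4)) = 0.25·log₂(0.25/0.0702) = 0.45810

D_KL(P||Q) = -0.10963 - 0.17480 + 0.10841 + 0.45810 = 0.28208 ≈ 0.2821 bits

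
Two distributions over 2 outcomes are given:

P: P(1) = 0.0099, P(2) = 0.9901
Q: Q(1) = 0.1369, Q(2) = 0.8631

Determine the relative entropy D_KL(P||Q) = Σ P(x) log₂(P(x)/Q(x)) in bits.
0.1586 bits

D_KL(P||Q) = Σ P(x) log₂(P(x)/Q(x))

Computing term by term:
  P(1)·log₂(P(1)/Q(1)) = 0.0099·log₂(0.0099/0.1369) = -0.03752
  P(2)·log₂(P(2)/Q(2)) = 0.9901·log₂(0.9901/0.8631) = 0.19609

D_KL(P||Q) = -0.03752 + 0.19609 = 0.15857 ≈ 0.1586 bits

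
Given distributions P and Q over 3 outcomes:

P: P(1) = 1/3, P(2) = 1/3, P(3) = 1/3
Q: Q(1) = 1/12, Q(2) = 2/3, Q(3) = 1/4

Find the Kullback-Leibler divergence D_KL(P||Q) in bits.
0.4717 bits

D_KL(P||Q) = Σ P(x) log₂(P(x)/Q(x))

Computing term by term:
  P(1)·log₂(P(1)/Q(1)) = (1/3)·log₂((1/3)/(1/12)) = 0.66667
  P(2)·log₂(P(2)/Q(2)) = (1/3)·log₂((1/3)/(2/3)) = -0.33333
  P(3)·log₂(P(3)/Q(3)) = (1/3)·log₂((1/3)/(1/4)) = 0.13835

D_KL(P||Q) = 0.66667 - 0.33333 + 0.13835 = 0.47169 ≈ 0.4717 bits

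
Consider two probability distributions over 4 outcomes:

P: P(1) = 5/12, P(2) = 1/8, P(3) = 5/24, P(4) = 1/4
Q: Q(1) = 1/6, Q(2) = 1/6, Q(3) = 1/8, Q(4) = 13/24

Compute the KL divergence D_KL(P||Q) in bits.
0.3736 bits

D_KL(P||Q) = Σ P(x) log₂(P(x)/Q(x))

Computing term by term:
  P(1)·log₂(P(1)/Q(1)) = (5/12)·log₂((5/12)/(1/6)) = 0.55080
  P(2)·log₂(P(2)/Q(2)) = (1/8)·log₂((1/8)/(1/6)) = -0.05188
  P(3)·log₂(P(3)/Q(3)) = (5/24)·log₂((5/24)/(1/8)) = 0.15353
  P(4)·log₂(P(4)/Q(4)) = (1/4)·log₂((1/4)/(13/24)) = -0.27887

D_KL(P||Q) = 0.55080 - 0.05188 + 0.15353 - 0.27887 = 0.37358 ≈ 0.3736 bits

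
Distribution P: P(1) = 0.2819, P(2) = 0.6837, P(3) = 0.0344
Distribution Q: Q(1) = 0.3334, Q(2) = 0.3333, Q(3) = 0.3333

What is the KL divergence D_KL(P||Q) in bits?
0.5277 bits

D_KL(P||Q) = Σ P(x) log₂(P(x)/Q(x))

Computing term by term:
  P(1)·log₂(P(1)/Q(1)) = 0.2819·log₂(0.2819/0.3334) = -0.06824
  P(2)·log₂(P(2)/Q(2)) = 0.6837·log₂(0.6837/0.3333) = 0.70868
  P(3)·log₂(P(3)/Q(3)) = 0.0344·log₂(0.0344/0.3333) = -0.11271

D_KL(P||Q) = -0.06824 + 0.70868 - 0.11271 = 0.52773 ≈ 0.5277 bits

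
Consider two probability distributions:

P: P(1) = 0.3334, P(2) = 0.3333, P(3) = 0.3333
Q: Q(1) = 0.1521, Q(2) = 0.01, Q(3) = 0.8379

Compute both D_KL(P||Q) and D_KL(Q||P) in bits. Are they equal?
D_KL(P||Q) = 1.6203 bits, D_KL(Q||P) = 0.8916 bits. No, they are not equal.

D_KL(P||Q) = Σ P(x) log₂(P(x)/Q(x))

Computing term by term:
  P(1)·log₂(P(1)/Q(1)) = 0.3334·log₂(0.3334/0.1521) = 0.37749
  P(2)·log₂(P(2)/Q(2)) = 0.3333·log₂(0.3333/0.01) = 1.68608
  P(3)·log₂(P(3)/Q(3)) = 0.3333·log₂(0.3333/0.8379) = -0.44327

D_KL(P||Q) = 0.37749 + 1.68608 - 0.44327 = 1.62030 ≈ 1.6203 bits

D_KL(Q||P) = Σ Q(x) log₂(Q(x)/P(x))

Computing term by term:
  Q(1)·log₂(Q(1)/P(1)) = 0.1521·log₂(0.1521/0.3334) = -0.17221
  Q(2)·log₂(Q(2)/P(2)) = 0.01·log₂(0.01/0.3333) = -0.05059
  Q(3)·log₂(Q(3)/P(3)) = 0.8379·log₂(0.8379/0.3333) = 1.11437

D_KL(Q||P) = -0.17221 - 0.05059 + 1.11437 = 0.89157 ≈ 0.8916 bits

These are NOT equal (difference: 0.7287 bits). KL divergence is asymmetric: D_KL(P||Q) ≠ D_KL(Q||P) in general.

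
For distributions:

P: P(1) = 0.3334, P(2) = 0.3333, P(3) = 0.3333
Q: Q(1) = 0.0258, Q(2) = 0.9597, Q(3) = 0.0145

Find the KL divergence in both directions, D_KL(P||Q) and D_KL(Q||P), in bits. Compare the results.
D_KL(P||Q) = 2.2297 bits, D_KL(Q||P) = 1.3034 bits. D_KL(P||Q) is larger than D_KL(Q||P) by 0.9263 bits; the two directions differ.

D_KL(P||Q) = Σ P(x) log₂(P(x)/Q(x))

Computing term by term:
  P(1)·log₂(P(1)/Q(1)) = 0.3334·log₂(0.3334/0.0258) = 1.23085
  P(2)·log₂(P(2)/Q(2)) = 0.3333·log₂(0.3333/0.9597) = -0.50854
  P(3)·log₂(P(3)/Q(3)) = 0.3333·log₂(0.3333/0.0145) = 1.50741

D_KL(P||Q) = 1.23085 - 0.50854 + 1.50741 = 2.22972 ≈ 2.2297 bits

D_KL(Q||P) = Σ Q(x) log₂(Q(x)/P(x))

Computing term by term:
  Q(1)·log₂(Q(1)/P(1)) = 0.0258·log₂(0.0258/0.3334) = -0.09525
  Q(2)·log₂(Q(2)/P(2)) = 0.9597·log₂(0.9597/0.3333) = 1.46427
  Q(3)·log₂(Q(3)/P(3)) = 0.0145·log₂(0.0145/0.3333) = -0.06558

D_KL(Q||P) = -0.09525 + 1.46427 - 0.06558 = 1.30344 ≈ 1.3034 bits

These are NOT equal (difference: 0.9263 bits). KL divergence is asymmetric: D_KL(P||Q) ≠ D_KL(Q||P) in general.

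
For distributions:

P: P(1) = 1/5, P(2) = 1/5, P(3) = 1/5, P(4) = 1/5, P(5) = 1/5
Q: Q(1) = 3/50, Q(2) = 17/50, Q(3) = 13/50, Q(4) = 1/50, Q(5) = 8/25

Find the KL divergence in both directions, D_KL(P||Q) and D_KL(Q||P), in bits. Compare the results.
D_KL(P||Q) = 0.6474 bits, D_KL(Q||P) = 0.4050 bits. D_KL(P||Q) is larger than D_KL(Q||P) by 0.2424 bits; the two directions differ.

D_KL(P||Q) = Σ P(x) log₂(P(x)/Q(x))

Computing term by term:
  P(1)·log₂(P(1)/Q(1)) = (1/5)·log₂((1/5)/(3/50)) = 0.34739
  P(2)·log₂(P(2)/Q(2)) = (1/5)·log₂((1/5)/(17/50)) = -0.15311
  P(3)·log₂(P(3)/Q(3)) = (1/5)·log₂((1/5)/(13/50)) = -0.07570
  P(4)·log₂(P(4)/Q(4)) = (1/5)·log₂((1/5)/(1/50)) = 0.66439
  P(5)·log₂(P(5)/Q(5)) = (1/5)·log₂((1/5)/(8/25)) = -0.13561

D_KL(P||Q) = 0.34739 - 0.15311 - 0.07570 + 0.66439 - 0.13561 = 0.64736 ≈ 0.6474 bits

D_KL(Q||P) = Σ Q(x) log₂(Q(x)/P(x))

Computing term by term:
  Q(1)·log₂(Q(1)/P(1)) = (3/50)·log₂((3/50)/(1/5)) = -0.10422
  Q(2)·log₂(Q(2)/P(2)) = (17/50)·log₂((17/50)/(1/5)) = 0.26028
  Q(3)·log₂(Q(3)/P(3)) = (13/50)·log₂((13/50)/(1/5)) = 0.09841
  Q(4)·log₂(Q(4)/P(4)) = (1/50)·log₂((1/50)/(1/5)) = -0.06644
  Q(5)·log₂(Q(5)/P(5)) = (8/25)·log₂((8/25)/(1/5)) = 0.21698

D_KL(Q||P) = -0.10422 + 0.26028 + 0.09841 - 0.06644 + 0.21698 = 0.40501 ≈ 0.4050 bits

These are NOT equal (difference: 0.2424 bits). KL divergence is asymmetric: D_KL(P||Q) ≠ D_KL(Q||P) in general.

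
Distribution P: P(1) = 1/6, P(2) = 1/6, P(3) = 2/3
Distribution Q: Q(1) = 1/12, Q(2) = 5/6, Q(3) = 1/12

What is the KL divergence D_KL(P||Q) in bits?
1.7797 bits

D_KL(P||Q) = Σ P(x) log₂(P(x)/Q(x))

Computing term by term:
  P(1)·log₂(P(1)/Q(1)) = (1/6)·log₂((1/6)/(1/12)) = 0.16667
  P(2)·log₂(P(2)/Q(2)) = (1/6)·log₂((1/6)/(5/6)) = -0.38699
  P(3)·log₂(P(3)/Q(3)) = (2/3)·log₂((2/3)/(1/12)) = 2.00000

D_KL(P||Q) = 0.16667 - 0.38699 + 2.00000 = 1.77968 ≈ 1.7797 bits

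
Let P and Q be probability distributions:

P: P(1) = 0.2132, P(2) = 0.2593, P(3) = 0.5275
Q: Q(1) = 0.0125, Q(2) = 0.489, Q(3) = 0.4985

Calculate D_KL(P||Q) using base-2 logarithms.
0.6782 bits

D_KL(P||Q) = Σ P(x) log₂(P(x)/Q(x))

Computing term by term:
  P(1)·log₂(P(1)/Q(1)) = 0.2132·log₂(0.2132/0.0125) = 0.87246
  P(2)·log₂(P(2)/Q(2)) = 0.2593·log₂(0.2593/0.489) = -0.23731
  P(3)·log₂(P(3)/Q(3)) = 0.5275·log₂(0.5275/0.4985) = 0.04303

D_KL(P||Q) = 0.87246 - 0.23731 + 0.04303 = 0.67818 ≈ 0.6782 bits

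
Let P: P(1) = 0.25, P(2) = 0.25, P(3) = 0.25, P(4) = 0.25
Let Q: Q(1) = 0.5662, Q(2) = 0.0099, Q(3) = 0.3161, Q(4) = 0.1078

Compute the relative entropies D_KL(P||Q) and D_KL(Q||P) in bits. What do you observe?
D_KL(P||Q) = 1.0885 bits, D_KL(Q||P) = 0.5978 bits. The two directions give different values (D_KL(P||Q) exceeds D_KL(Q||P) by 0.4907 bits): KL divergence is asymmetric.

D_KL(P||Q) = Σ P(x) log₂(P(x)/Q(x))

Computing term by term:
  P(1)·log₂(P(1)/Q(1)) = 0.25·log₂(0.25/0.5662) = -0.29485
  P(2)·log₂(P(2)/Q(2)) = 0.25·log₂(0.25/0.0099) = 1.16459
  P(3)·log₂(P(3)/Q(3)) = 0.25·log₂(0.25/0.3161) = -0.08461
  P(4)·log₂(P(4)/Q(4)) = 0.25·log₂(0.25/0.1078) = 0.30339

D_KL(P||Q) = -0.29485 + 1.16459 - 0.08461 + 0.30339 = 1.08852 ≈ 1.0885 bits

D_KL(Q||P) = Σ Q(x) log₂(Q(x)/P(x))

Computing term by term:
  Q(1)·log₂(Q(1)/P(1)) = 0.5662·log₂(0.5662/0.25) = 0.66777
  Q(2)·log₂(Q(2)/P(2)) = 0.0099·log₂(0.0099/0.25) = -0.04612
  Q(3)·log₂(Q(3)/P(3)) = 0.3161·log₂(0.3161/0.25) = 0.10698
  Q(4)·log₂(Q(4)/P(4)) = 0.1078·log₂(0.1078/0.25) = -0.13082

D_KL(Q||P) = 0.66777 - 0.04612 + 0.10698 - 0.13082 = 0.59781 ≈ 0.5978 bits

These are NOT equal (difference: 0.4907 bits). KL divergence is asymmetric: D_KL(P||Q) ≠ D_KL(Q||P) in general.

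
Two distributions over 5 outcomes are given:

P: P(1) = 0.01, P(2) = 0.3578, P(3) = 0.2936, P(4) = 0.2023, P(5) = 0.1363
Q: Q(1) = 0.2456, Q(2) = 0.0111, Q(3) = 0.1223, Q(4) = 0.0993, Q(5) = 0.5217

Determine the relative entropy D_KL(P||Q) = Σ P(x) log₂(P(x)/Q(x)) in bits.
2.0613 bits

D_KL(P||Q) = Σ P(x) log₂(P(x)/Q(x))

Computing term by term:
  P(1)·log₂(P(1)/Q(1)) = 0.01·log₂(0.01/0.2456) = -0.04618
  P(2)·log₂(P(2)/Q(2)) = 0.3578·log₂(0.3578/0.0111) = 1.79276
  P(3)·log₂(P(3)/Q(3)) = 0.2936·log₂(0.2936/0.1223) = 0.37094
  P(4)·log₂(P(4)/Q(4)) = 0.2023·log₂(0.2023/0.0993) = 0.20769
  P(5)·log₂(P(5)/Q(5)) = 0.1363·log₂(0.1363/0.5217) = -0.26394

D_KL(P||Q) = -0.04618 + 1.79276 + 0.37094 + 0.20769 - 0.26394 = 2.06127 ≈ 2.0613 bits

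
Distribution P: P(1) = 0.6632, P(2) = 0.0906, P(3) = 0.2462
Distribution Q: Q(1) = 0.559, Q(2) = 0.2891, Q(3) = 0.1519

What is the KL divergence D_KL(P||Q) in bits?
0.1834 bits

D_KL(P||Q) = Σ P(x) log₂(P(x)/Q(x))

Computing term by term:
  P(1)·log₂(P(1)/Q(1)) = 0.6632·log₂(0.6632/0.559) = 0.16354
  P(2)·log₂(P(2)/Q(2)) = 0.0906·log₂(0.0906/0.2891) = -0.15166
  P(3)·log₂(P(3)/Q(3)) = 0.2462·log₂(0.2462/0.1519) = 0.17153

D_KL(P||Q) = 0.16354 - 0.15166 + 0.17153 = 0.18341 ≈ 0.1834 bits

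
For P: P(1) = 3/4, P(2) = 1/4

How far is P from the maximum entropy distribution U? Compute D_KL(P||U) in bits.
0.1887 bits

U(i) = 1/2 for all i

D_KL(P||U) = Σ P(x) log₂(P(x) / (1/2))
           = Σ P(x) log₂(P(x)) + log₂(2)
           = log₂(2) - H(P)

H(P) = -Σ P(x) log₂(P(x)):
  -P(1)·log₂(P(1)) = -(3/4)·log₂(3/4) = 0.31128
  -P(2)·log₂(P(2)) = -(1/4)·log₂(1/4) = 0.50000
H(P) = 0.31128 + 0.50000 = 0.81128 bits

log₂(2) = 1.00000 bits

D_KL(P||U) = 1.00000 - 0.81128 = 0.18872 ≈ 0.1887 bits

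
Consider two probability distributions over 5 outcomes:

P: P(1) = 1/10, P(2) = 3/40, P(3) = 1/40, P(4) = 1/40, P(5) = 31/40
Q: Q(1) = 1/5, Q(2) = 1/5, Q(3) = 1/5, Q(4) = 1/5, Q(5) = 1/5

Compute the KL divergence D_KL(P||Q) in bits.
1.1584 bits

D_KL(P||Q) = Σ P(x) log₂(P(x)/Q(x))

Computing term by term:
  P(1)·log₂(P(1)/Q(1)) = (1/10)·log₂((1/10)/(1/5)) = -0.10000
  P(2)·log₂(P(2)/Q(2)) = (3/40)·log₂((3/40)/(1/5)) = -0.10613
  P(3)·log₂(P(3)/Q(3)) = (1/40)·log₂((1/40)/(1/5)) = -0.07500
  P(4)·log₂(P(4)/Q(4)) = (1/40)·log₂((1/40)/(1/5)) = -0.07500
  P(5)·log₂(P(5)/Q(5)) = (31/40)·log₂((31/40)/(1/5)) = 1.51450

D_KL(P||Q) = -0.10000 - 0.10613 - 0.07500 - 0.07500 + 1.51450 = 1.15837 ≈ 1.1584 bits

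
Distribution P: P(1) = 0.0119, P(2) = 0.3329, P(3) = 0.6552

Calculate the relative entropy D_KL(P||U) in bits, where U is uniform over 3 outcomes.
0.5810 bits

U(i) = 1/3 for all i

D_KL(P||U) = Σ P(x) log₂(P(x) / (1/3))
           = Σ P(x) log₂(P(x)) + log₂(3)
           = log₂(3) - H(P)

H(P) = -Σ P(x) log₂(P(x)):
  -P(1)·log₂(P(1)) = -(0.0119)·log₂(0.0119) = 0.07608
  -P(2)·log₂(P(2)) = -(0.3329)·log₂(0.3329) = 0.52826
  -P(3)·log₂(P(3)) = -(0.6552)·log₂(0.6552) = 0.39967
H(P) = 0.07608 + 0.52826 + 0.39967 = 1.00401 bits

log₂(3) = 1.58496 bits

D_KL(P||U) = 1.58496 - 1.00401 = 0.58095 ≈ 0.5810 bits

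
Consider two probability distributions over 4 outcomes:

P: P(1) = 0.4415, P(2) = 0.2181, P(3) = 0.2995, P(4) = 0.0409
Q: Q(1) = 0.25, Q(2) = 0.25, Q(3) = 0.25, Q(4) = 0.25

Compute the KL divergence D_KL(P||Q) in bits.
0.2905 bits

D_KL(P||Q) = Σ P(x) log₂(P(x)/Q(x))

Computing term by term:
  P(1)·log₂(P(1)/Q(1)) = 0.4415·log₂(0.4415/0.25) = 0.36224
  P(2)·log₂(P(2)/Q(2)) = 0.2181·log₂(0.2181/0.25) = -0.04295
  P(3)·log₂(P(3)/Q(3)) = 0.2995·log₂(0.2995/0.25) = 0.07806
  P(4)·log₂(P(4)/Q(4)) = 0.0409·log₂(0.0409/0.25) = -0.10682

D_KL(P||Q) = 0.36224 - 0.04295 + 0.07806 - 0.10682 = 0.29053 ≈ 0.2905 bits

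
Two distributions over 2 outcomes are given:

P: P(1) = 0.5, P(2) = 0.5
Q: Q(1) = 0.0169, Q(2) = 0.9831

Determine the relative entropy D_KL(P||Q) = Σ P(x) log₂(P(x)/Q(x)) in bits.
1.9557 bits

D_KL(P||Q) = Σ P(x) log₂(P(x)/Q(x))

Computing term by term:
  P(1)·log₂(P(1)/Q(1)) = 0.5·log₂(0.5/0.0169) = 2.44342
  P(2)·log₂(P(2)/Q(2)) = 0.5·log₂(0.5/0.9831) = -0.48771

D_KL(P||Q) = 2.44342 - 0.48771 = 1.95571 ≈ 1.9557 bits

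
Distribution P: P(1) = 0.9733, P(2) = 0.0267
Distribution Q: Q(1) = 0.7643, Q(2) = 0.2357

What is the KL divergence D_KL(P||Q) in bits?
0.2555 bits

D_KL(P||Q) = Σ P(x) log₂(P(x)/Q(x))

Computing term by term:
  P(1)·log₂(P(1)/Q(1)) = 0.9733·log₂(0.9733/0.7643) = 0.33943
  P(2)·log₂(P(2)/Q(2)) = 0.0267·log₂(0.0267/0.2357) = -0.08389

D_KL(P||Q) = 0.33943 - 0.08389 = 0.25554 ≈ 0.2555 bits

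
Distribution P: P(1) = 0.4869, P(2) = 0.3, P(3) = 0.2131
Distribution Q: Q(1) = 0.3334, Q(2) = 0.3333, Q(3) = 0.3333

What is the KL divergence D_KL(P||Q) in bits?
0.0830 bits

D_KL(P||Q) = Σ P(x) log₂(P(x)/Q(x))

Computing term by term:
  P(1)·log₂(P(1)/Q(1)) = 0.4869·log₂(0.4869/0.3334) = 0.26603
  P(2)·log₂(P(2)/Q(2)) = 0.3·log₂(0.3/0.3333) = -0.04556
  P(3)·log₂(P(3)/Q(3)) = 0.2131·log₂(0.2131/0.3333) = -0.13751

D_KL(P||Q) = 0.26603 - 0.04556 - 0.13751 = 0.08296 ≈ 0.0830 bits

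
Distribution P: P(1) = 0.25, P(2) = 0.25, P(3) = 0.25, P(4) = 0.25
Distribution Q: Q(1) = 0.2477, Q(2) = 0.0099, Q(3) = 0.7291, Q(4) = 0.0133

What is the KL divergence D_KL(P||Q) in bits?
1.8400 bits

D_KL(P||Q) = Σ P(x) log₂(P(x)/Q(x))

Computing term by term:
  P(1)·log₂(P(1)/Q(1)) = 0.25·log₂(0.25/0.2477) = 0.00333
  P(2)·log₂(P(2)/Q(2)) = 0.25·log₂(0.25/0.0099) = 1.16459
  P(3)·log₂(P(3)/Q(3)) = 0.25·log₂(0.25/0.7291) = -0.38605
  P(4)·log₂(P(4)/Q(4)) = 0.25·log₂(0.25/0.0133) = 1.05811

D_KL(P||Q) = 0.00333 + 1.16459 - 0.38605 + 1.05811 = 1.83998 ≈ 1.8400 bits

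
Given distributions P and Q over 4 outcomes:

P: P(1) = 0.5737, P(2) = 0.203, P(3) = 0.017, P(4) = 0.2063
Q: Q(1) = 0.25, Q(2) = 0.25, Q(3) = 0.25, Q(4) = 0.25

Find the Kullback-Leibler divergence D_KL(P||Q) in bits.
0.5034 bits

D_KL(P||Q) = Σ P(x) log₂(P(x)/Q(x))

Computing term by term:
  P(1)·log₂(P(1)/Q(1)) = 0.5737·log₂(0.5737/0.25) = 0.68750
  P(2)·log₂(P(2)/Q(2)) = 0.203·log₂(0.203/0.25) = -0.06099
  P(3)·log₂(P(3)/Q(3)) = 0.017·log₂(0.017/0.25) = -0.06593
  P(4)·log₂(P(4)/Q(4)) = 0.2063·log₂(0.2063/0.25) = -0.05718

D_KL(P||Q) = 0.68750 - 0.06099 - 0.06593 - 0.05718 = 0.50340 ≈ 0.5034 bits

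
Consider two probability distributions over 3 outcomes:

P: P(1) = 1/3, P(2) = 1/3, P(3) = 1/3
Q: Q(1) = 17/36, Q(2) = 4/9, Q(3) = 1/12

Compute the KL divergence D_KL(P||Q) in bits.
0.3608 bits

D_KL(P||Q) = Σ P(x) log₂(P(x)/Q(x))

Computing term by term:
  P(1)·log₂(P(1)/Q(1)) = (1/3)·log₂((1/3)/(17/36)) = -0.16750
  P(2)·log₂(P(2)/Q(2)) = (1/3)·log₂((1/3)/(4/9)) = -0.13835
  P(3)·log₂(P(3)/Q(3)) = (1/3)·log₂((1/3)/(1/12)) = 0.66667

D_KL(P||Q) = -0.16750 - 0.13835 + 0.66667 = 0.36082 ≈ 0.3608 bits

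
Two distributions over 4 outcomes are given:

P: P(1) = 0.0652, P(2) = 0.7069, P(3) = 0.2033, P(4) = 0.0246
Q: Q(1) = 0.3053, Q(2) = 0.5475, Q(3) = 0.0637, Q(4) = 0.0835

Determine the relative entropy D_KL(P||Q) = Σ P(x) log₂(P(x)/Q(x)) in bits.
0.4124 bits

D_KL(P||Q) = Σ P(x) log₂(P(x)/Q(x))

Computing term by term:
  P(1)·log₂(P(1)/Q(1)) = 0.0652·log₂(0.0652/0.3053) = -0.14522
  P(2)·log₂(P(2)/Q(2)) = 0.7069·log₂(0.7069/0.5475) = 0.26060
  P(3)·log₂(P(3)/Q(3)) = 0.2033·log₂(0.2033/0.0637) = 0.34037
  P(4)·log₂(P(4)/Q(4)) = 0.0246·log₂(0.0246/0.0835) = -0.04337

D_KL(P||Q) = -0.14522 + 0.26060 + 0.34037 - 0.04337 = 0.41238 ≈ 0.4124 bits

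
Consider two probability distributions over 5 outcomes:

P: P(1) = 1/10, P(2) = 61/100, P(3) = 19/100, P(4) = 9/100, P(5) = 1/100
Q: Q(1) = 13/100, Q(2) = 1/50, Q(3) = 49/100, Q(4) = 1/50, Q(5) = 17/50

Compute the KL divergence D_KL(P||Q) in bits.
2.8546 bits

D_KL(P||Q) = Σ P(x) log₂(P(x)/Q(x))

Computing term by term:
  P(1)·log₂(P(1)/Q(1)) = (1/10)·log₂((1/10)/(13/100)) = -0.03785
  P(2)·log₂(P(2)/Q(2)) = (61/100)·log₂((61/100)/(1/50)) = 3.00775
  P(3)·log₂(P(3)/Q(3)) = (19/100)·log₂((19/100)/(49/100)) = -0.25969
  P(4)·log₂(P(4)/Q(4)) = (9/100)·log₂((9/100)/(1/50)) = 0.19529
  P(5)·log₂(P(5)/Q(5)) = (1/100)·log₂((1/100)/(17/50)) = -0.05087

D_KL(P||Q) = -0.03785 + 3.00775 - 0.25969 + 0.19529 - 0.05087 = 2.85463 ≈ 2.8546 bits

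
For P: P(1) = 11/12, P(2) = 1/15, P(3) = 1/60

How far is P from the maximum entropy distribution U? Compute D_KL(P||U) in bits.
1.1110 bits

U(i) = 1/3 for all i

D_KL(P||U) = Σ P(x) log₂(P(x) / (1/3))
           = Σ P(x) log₂(P(x)) + log₂(3)
           = log₂(3) - H(P)

H(P) = -Σ P(x) log₂(P(x)):
  -P(1)·log₂(P(1)) = -(11/12)·log₂(11/12) = 0.11507
  -P(2)·log₂(P(2)) = -(1/15)·log₂(1/15) = 0.26046
  -P(3)·log₂(P(3)) = -(1/60)·log₂(1/60) = 0.09845
H(P) = 0.11507 + 0.26046 + 0.09845 = 0.47398 bits

log₂(3) = 1.58496 bits

D_KL(P||U) = 1.58496 - 0.47398 = 1.11098 ≈ 1.1110 bits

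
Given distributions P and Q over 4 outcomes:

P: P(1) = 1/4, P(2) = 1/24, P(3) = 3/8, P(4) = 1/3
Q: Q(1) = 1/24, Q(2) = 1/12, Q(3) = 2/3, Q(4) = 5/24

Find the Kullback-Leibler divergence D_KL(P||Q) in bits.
0.5193 bits

D_KL(P||Q) = Σ P(x) log₂(P(x)/Q(x))

Computing term by term:
  P(1)·log₂(P(1)/Q(1)) = (1/4)·log₂((1/4)/(1/24)) = 0.64624
  P(2)·log₂(P(2)/Q(2)) = (1/24)·log₂((1/24)/(1/12)) = -0.04167
  P(3)·log₂(P(3)/Q(3)) = (3/8)·log₂((3/8)/(2/3)) = -0.31128
  P(4)·log₂(P(4)/Q(4)) = (1/3)·log₂((1/3)/(5/24)) = 0.22602

D_KL(P||Q) = 0.64624 - 0.04167 - 0.31128 + 0.22602 = 0.51931 ≈ 0.5193 bits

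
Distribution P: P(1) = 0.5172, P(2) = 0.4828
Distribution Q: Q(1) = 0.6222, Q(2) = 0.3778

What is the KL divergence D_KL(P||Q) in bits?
0.0329 bits

D_KL(P||Q) = Σ P(x) log₂(P(x)/Q(x))

Computing term by term:
  P(1)·log₂(P(1)/Q(1)) = 0.5172·log₂(0.5172/0.6222) = -0.13791
  P(2)·log₂(P(2)/Q(2)) = 0.4828·log₂(0.4828/0.3778) = 0.17082

D_KL(P||Q) = -0.13791 + 0.17082 = 0.03291 ≈ 0.0329 bits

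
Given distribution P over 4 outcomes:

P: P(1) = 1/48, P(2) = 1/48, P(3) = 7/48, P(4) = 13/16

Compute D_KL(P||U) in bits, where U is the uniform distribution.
1.1188 bits

U(i) = 1/4 for all i

D_KL(P||U) = Σ P(x) log₂(P(x) / (1/4))
           = Σ P(x) log₂(P(x)) + log₂(4)
           = log₂(4) - H(P)

H(P) = -Σ P(x) log₂(P(x)):
  -P(1)·log₂(P(1)) = -(1/48)·log₂(1/48) = 0.11635
  -P(2)·log₂(P(2)) = -(1/48)·log₂(1/48) = 0.11635
  -P(3)·log₂(P(3)) = -(7/48)·log₂(7/48) = 0.40507
  -P(4)·log₂(P(4)) = -(13/16)·log₂(13/16) = 0.24339
H(P) = 0.11635 + 0.11635 + 0.40507 + 0.24339 = 0.88116 bits

log₂(4) = 2.00000 bits

D_KL(P||U) = 2.00000 - 0.88116 = 1.11884 ≈ 1.1188 bits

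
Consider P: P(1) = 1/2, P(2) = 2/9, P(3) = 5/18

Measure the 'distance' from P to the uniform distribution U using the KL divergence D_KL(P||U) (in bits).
0.0894 bits

U(i) = 1/3 for all i

D_KL(P||U) = Σ P(x) log₂(P(x) / (1/3))
           = Σ P(x) log₂(P(x)) + log₂(3)
           = log₂(3) - H(P)

H(P) = -Σ P(x) log₂(P(x)):
  -P(1)·log₂(P(1)) = -(1/2)·log₂(1/2) = 0.50000
  -P(2)·log₂(P(2)) = -(2/9)·log₂(2/9) = 0.48221
  -P(3)·log₂(P(3)) = -(5/18)·log₂(5/18) = 0.51333
H(P) = 0.50000 + 0.48221 + 0.51333 = 1.49554 bits

log₂(3) = 1.58496 bits

D_KL(P||U) = 1.58496 - 1.49554 = 0.08942 ≈ 0.0894 bits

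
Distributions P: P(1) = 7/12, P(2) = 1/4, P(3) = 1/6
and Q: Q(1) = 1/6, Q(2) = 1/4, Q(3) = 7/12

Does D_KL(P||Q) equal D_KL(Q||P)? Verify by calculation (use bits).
D_KL(P||Q) = 0.7531 bits, D_KL(Q||P) = 0.7531 bits. Yes — for this pair D_KL(P||Q) = D_KL(Q||P).

D_KL(P||Q) = Σ P(x) log₂(P(x)/Q(x))

Computing term by term:
  P(1)·log₂(P(1)/Q(1)) = (7/12)·log₂((7/12)/(1/6)) = 1.05429
  P(2)·log₂(P(2)/Q(2)) = (1/4)·log₂((1/4)/(1/4)) = 0.00000
  P(3)·log₂(P(3)/Q(3)) = (1/6)·log₂((1/6)/(7/12)) = -0.30123

D_KL(P||Q) = 1.05429 + 0.00000 - 0.30123 = 0.75306 ≈ 0.7531 bits

D_KL(Q||P) = Σ Q(x) log₂(Q(x)/P(x))

Computing term by term:
  Q(1)·log₂(Q(1)/P(1)) = (1/6)·log₂((1/6)/(7/12)) = -0.30123
  Q(2)·log₂(Q(2)/P(2)) = (1/4)·log₂((1/4)/(1/4)) = 0.00000
  Q(3)·log₂(Q(3)/P(3)) = (7/12)·log₂((7/12)/(1/6)) = 1.05429

D_KL(Q||P) = -0.30123 + 0.00000 + 1.05429 = 0.75306 ≈ 0.7531 bits

These ARE equal here. Q is P with outcomes relabeled (Q(1) = P(3), Q(3) = P(1)) by a relabeling that is its own inverse, so the two sums contain exactly the same terms in a different order. This is a special case — KL divergence is not symmetric in general: D_KL(P||Q) ≠ D_KL(Q||P) for most P, Q.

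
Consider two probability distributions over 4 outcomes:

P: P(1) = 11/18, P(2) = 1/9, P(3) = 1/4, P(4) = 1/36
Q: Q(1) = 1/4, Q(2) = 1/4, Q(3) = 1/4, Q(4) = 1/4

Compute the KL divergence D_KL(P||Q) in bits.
0.5700 bits

D_KL(P||Q) = Σ P(x) log₂(P(x)/Q(x))

Computing term by term:
  P(1)·log₂(P(1)/Q(1)) = (11/18)·log₂((11/18)/(1/4)) = 0.78803
  P(2)·log₂(P(2)/Q(2)) = (1/9)·log₂((1/9)/(1/4)) = -0.12999
  P(3)·log₂(P(3)/Q(3)) = (1/4)·log₂((1/4)/(1/4)) = 0.00000
  P(4)·log₂(P(4)/Q(4)) = (1/36)·log₂((1/36)/(1/4)) = -0.08805

D_KL(P||Q) = 0.78803 - 0.12999 + 0.00000 - 0.08805 = 0.56999 ≈ 0.5700 bits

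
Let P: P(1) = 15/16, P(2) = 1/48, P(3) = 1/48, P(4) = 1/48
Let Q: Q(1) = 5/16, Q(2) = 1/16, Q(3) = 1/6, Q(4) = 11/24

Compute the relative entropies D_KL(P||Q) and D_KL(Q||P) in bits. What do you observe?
D_KL(P||Q) = 1.2975 bits, D_KL(Q||P) = 2.1477 bits. The two directions give different values (D_KL(Q||P) exceeds D_KL(P||Q) by 0.8502 bits): KL divergence is asymmetric.

D_KL(P||Q) = Σ P(x) log₂(P(x)/Q(x))

Computing term by term:
  P(1)·log₂(P(1)/Q(1)) = (15/16)·log₂((15/16)/(5/16)) = 1.48590
  P(2)·log₂(P(2)/Q(2)) = (1/48)·log₂((1/48)/(1/16)) = -0.03302
  P(3)·log₂(P(3)/Q(3)) = (1/48)·log₂((1/48)/(1/6)) = -0.06250
  P(4)·log₂(P(4)/Q(4)) = (1/48)·log₂((1/48)/(11/24)) = -0.09290

D_KL(P||Q) = 1.48590 - 0.03302 - 0.06250 - 0.09290 = 1.29748 ≈ 1.2975 bits

D_KL(Q||P) = Σ Q(x) log₂(Q(x)/P(x))

Computing term by term:
  Q(1)·log₂(Q(1)/P(1)) = (5/16)·log₂((5/16)/(15/16)) = -0.49530
  Q(2)·log₂(Q(2)/P(2)) = (1/16)·log₂((1/16)/(1/48)) = 0.09906
  Q(3)·log₂(Q(3)/P(3)) = (1/6)·log₂((1/6)/(1/48)) = 0.50000
  Q(4)·log₂(Q(4)/P(4)) = (11/24)·log₂((11/24)/(1/48)) = 2.04391

D_KL(Q||P) = -0.49530 + 0.09906 + 0.50000 + 2.04391 = 2.14767 ≈ 2.1477 bits

These are NOT equal (difference: 0.8502 bits). KL divergence is asymmetric: D_KL(P||Q) ≠ D_KL(Q||P) in general.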